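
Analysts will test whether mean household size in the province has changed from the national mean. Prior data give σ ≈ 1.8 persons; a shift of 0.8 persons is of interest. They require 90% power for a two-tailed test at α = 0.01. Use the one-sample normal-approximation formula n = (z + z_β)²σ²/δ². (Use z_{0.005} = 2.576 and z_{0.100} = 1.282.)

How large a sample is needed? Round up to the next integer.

n = 76

n = (z_{α/2} + z_β)² · σ² / δ²
  = (2.576 + 1.282)² · 1.8² / 0.8²
  = 14.8842 · 3.24 / 0.64
  = 75.35
Round up → n = 76.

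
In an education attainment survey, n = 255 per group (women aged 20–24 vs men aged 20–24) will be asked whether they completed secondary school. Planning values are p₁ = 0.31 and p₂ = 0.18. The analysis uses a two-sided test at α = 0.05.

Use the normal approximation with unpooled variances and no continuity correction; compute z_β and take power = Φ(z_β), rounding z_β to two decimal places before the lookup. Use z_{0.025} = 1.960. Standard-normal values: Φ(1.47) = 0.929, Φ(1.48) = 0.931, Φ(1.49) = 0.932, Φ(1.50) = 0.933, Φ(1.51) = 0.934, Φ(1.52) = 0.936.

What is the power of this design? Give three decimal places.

Power ≈ 0.932

z_β = |p₁−p₂|·√(n/[p₁q₁+p₂q₂]) − z_{α/2}
    = 0.13 · √(255/0.3615) − 1.960
    = 0.13 · 26.5593 − 1.960
    = 3.4527 − 1.960 = 1.4927 → 1.49
Power = Φ(1.49) = 0.932.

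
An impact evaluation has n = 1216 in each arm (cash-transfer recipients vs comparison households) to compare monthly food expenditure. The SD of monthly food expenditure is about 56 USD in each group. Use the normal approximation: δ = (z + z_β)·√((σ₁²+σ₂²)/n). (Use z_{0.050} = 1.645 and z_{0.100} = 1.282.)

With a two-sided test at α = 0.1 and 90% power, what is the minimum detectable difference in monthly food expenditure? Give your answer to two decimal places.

δ = (z_{α/2} + z_β) · √((σ₁²+σ₂²)/n)
  = (1.645 + 1.282) · √(6272/1216)
  = 2.927 · √5.1579
  = 2.927 · 2.2711
  = 6.6475

Minimum detectable difference ≈ 6.65 USD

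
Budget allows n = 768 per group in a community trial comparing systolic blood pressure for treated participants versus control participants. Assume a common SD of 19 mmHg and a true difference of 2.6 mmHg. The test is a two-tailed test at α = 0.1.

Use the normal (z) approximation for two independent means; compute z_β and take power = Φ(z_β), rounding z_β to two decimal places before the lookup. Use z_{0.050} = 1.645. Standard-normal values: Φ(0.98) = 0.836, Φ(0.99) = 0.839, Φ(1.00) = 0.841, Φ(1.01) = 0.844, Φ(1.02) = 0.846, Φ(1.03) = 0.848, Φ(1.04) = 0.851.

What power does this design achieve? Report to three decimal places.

Power ≈ 0.851

z_β = δ·√(n/(σ₁²+σ₂²)) − z_{α/2}
    = 2.6 · √(768/722) − 1.645
    = 2.6 · 1.03136 − 1.645
    = 2.6815 − 1.645 = 1.0365 → 1.04
Power = Φ(1.04) = 0.851.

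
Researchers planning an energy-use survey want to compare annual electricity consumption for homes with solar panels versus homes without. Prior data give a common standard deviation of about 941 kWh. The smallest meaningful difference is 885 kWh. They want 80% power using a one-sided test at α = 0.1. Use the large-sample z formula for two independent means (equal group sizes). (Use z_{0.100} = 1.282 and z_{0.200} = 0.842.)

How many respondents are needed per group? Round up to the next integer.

n = (z_α + z_β)² · (σ₁² + σ₂²) / δ²
  = (1.282 + 0.842)² · (2·941² = 1770962) / 885²
  = 4.5114 · 1770962 / 783225
  = 10.20
Round up → n = 11 per group.

n = 11 per group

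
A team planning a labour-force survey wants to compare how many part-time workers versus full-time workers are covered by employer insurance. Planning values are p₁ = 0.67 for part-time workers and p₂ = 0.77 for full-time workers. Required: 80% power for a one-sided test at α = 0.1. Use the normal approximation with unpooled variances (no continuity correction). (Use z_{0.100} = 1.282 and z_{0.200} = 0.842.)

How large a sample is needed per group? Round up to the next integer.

n = 180 per group

n = (z_α + z_β)² · [p₁(1−p₁) + p₂(1−p₂)] / (p₁ − p₂)²
  = (1.282 + 0.842)² · (0.67·0.33 + 0.77·0.23) / (-0.10)²
  = (2.124)² · (0.2211 + 0.1771) / 0.0100
  = 4.5114 · 0.3982 / 0.0100
  = 179.64
Round up → n = 180 per group.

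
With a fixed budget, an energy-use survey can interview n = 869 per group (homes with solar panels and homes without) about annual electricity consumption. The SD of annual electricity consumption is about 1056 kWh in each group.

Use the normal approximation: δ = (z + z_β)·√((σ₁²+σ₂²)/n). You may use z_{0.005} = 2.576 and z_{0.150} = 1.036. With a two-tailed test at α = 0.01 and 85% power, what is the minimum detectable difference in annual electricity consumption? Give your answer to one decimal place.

δ = (z_{α/2} + z_β) · √((σ₁²+σ₂²)/n)
  = (2.576 + 1.036) · √(2230272/869)
  = 3.612 · √2566.5
  = 3.612 · 50.6604
  = 182.9855

Minimum detectable difference ≈ 183.0 kWh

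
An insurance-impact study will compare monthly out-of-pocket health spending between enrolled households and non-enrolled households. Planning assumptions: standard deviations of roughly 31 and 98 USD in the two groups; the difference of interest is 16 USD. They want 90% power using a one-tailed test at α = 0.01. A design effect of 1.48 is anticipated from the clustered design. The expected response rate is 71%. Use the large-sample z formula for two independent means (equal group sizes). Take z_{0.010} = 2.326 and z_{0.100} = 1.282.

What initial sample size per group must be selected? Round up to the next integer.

n = (z_α + z_β)² · (σ₁² + σ₂²) / δ²
  = (2.326 + 1.282)² · (31² + 98² = 10565) / 16²
  = 13.0177 · 10565 / 256
  = 537.23
Design effect: 1.48 × 537.23 = 795.10.
Adjust for 71% response: 795.10 / 0.71 = 1119.87.
Round up → n = 1120 per group.

n = 1120 per group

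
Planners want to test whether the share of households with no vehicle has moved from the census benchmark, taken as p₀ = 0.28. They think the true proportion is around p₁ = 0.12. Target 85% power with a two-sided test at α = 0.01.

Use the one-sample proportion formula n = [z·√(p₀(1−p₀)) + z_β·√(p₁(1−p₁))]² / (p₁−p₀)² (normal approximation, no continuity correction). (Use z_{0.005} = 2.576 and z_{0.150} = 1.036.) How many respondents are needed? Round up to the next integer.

n = 88

n = [z_{α/2}·√(p₀q₀) + z_β·√(p₁q₁)]² / (p₁ − p₀)²
  = [2.576·√(0.28·0.72) + 1.036·√(0.12·0.88)]² / (-0.16)²
  = [2.576·0.4490 + 1.036·0.3250]² / 0.0256
  = [1.4933]² / 0.0256
  = 87.11
Round up → n = 88.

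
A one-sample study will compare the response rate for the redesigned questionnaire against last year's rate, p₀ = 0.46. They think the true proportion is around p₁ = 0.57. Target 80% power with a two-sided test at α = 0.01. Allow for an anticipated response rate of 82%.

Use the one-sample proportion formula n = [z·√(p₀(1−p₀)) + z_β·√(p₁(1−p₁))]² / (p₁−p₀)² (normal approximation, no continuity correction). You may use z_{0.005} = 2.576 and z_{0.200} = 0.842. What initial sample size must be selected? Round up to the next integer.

n = 292

n = [z_{α/2}·√(p₀q₀) + z_β·√(p₁q₁)]² / (p₁ − p₀)²
  = [2.576·√(0.46·0.54) + 0.842·√(0.57·0.43)]² / (0.11)²
  = [2.576·0.4984 + 0.842·0.4951]² / 0.0121
  = [1.7007]² / 0.0121
  = 239.05
Adjust for 82% response: 239.05 / 0.82 = 291.52.
Round up → n = 292.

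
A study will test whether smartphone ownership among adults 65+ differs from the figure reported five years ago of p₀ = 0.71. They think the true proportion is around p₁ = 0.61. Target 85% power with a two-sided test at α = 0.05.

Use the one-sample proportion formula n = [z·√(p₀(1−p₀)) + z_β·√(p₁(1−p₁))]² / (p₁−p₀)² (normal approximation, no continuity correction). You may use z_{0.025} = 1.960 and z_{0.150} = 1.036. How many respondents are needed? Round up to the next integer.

n = [z_{α/2}·√(p₀q₀) + z_β·√(p₁q₁)]² / (p₁ − p₀)²
  = [1.960·√(0.71·0.29) + 1.036·√(0.61·0.39)]² / (-0.10)²
  = [1.960·0.4538 + 1.036·0.4877]² / 0.0100
  = [1.3947]² / 0.0100
  = 194.51
Round up → n = 195.

n = 195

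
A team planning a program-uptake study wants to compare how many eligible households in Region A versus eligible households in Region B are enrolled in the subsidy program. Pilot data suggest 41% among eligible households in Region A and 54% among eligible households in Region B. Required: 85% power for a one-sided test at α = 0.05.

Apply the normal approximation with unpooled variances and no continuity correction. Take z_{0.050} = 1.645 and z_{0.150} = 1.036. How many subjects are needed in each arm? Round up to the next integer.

n = 209 per group

n = (z_α + z_β)² · [p₁(1−p₁) + p₂(1−p₂)] / (p₁ − p₂)²
  = (1.645 + 1.036)² · (0.41·0.59 + 0.54·0.46) / (-0.13)²
  = (2.681)² · (0.2419 + 0.2484) / 0.0169
  = 7.1878 · 0.4903 / 0.0169
  = 208.53
Round up → n = 209 per group.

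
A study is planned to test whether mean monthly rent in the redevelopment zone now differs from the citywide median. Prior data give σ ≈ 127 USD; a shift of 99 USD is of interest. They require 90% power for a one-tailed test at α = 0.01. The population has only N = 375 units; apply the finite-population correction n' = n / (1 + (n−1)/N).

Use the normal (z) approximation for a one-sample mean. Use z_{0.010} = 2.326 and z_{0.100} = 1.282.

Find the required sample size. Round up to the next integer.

n = 21

n = (z_α + z_β)² · σ² / δ²
  = (2.326 + 1.282)² · 127² / 99²
  = 13.0177 · 16129 / 9801
  = 21.42
Finite-population correction (N = 375): 21.42 / (1 + (21.42 − 1)/375) = 20.32.
Round up → n = 21.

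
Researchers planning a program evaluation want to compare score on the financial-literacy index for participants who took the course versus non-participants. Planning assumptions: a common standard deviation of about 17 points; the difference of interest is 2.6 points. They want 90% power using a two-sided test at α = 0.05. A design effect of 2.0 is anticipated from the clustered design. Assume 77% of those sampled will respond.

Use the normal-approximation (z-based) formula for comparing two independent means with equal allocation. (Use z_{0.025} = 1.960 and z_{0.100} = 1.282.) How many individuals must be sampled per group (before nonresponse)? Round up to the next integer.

n = 2335 per group

n = (z_{α/2} + z_β)² · (σ₁² + σ₂²) / δ²
  = (1.960 + 1.282)² · (2·17² = 578) / 2.6²
  = 10.5106 · 578 / 6.76
  = 898.68
Design effect: 2.0 × 898.68 = 1797.37.
Adjust for 77% response: 1797.37 / 0.77 = 2334.24.
Round up → n = 2335 per group.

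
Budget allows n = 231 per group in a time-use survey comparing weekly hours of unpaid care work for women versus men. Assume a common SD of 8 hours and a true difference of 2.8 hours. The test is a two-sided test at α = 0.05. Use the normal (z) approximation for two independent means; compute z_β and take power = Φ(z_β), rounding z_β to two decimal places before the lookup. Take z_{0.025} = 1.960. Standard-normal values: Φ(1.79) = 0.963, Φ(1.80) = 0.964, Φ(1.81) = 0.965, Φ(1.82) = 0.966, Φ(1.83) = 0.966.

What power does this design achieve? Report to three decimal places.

z_β = δ·√(n/(σ₁²+σ₂²)) − z_{α/2}
    = 2.8 · √(231/128) − 1.960
    = 2.8 · 1.34339 − 1.960
    = 3.7615 − 1.960 = 1.8015 → 1.80
Power = Φ(1.80) = 0.964.

Power ≈ 0.964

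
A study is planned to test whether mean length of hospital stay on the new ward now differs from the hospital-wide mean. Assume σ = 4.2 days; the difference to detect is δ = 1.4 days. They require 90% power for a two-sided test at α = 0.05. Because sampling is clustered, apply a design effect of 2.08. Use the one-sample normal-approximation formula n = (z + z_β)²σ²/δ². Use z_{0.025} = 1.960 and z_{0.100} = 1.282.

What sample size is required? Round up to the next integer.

n = (z_{α/2} + z_β)² · σ² / δ²
  = (1.960 + 1.282)² · 4.2² / 1.4²
  = 10.5106 · 17.64 / 1.96
  = 94.60
Design effect: 2.08 × 94.60 = 196.76.
Round up → n = 197.

n = 197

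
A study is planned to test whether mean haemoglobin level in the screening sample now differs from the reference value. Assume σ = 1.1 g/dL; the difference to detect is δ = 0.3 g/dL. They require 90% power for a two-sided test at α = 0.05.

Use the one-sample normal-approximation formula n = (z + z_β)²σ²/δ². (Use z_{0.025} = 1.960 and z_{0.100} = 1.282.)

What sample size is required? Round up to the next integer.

n = (z_{α/2} + z_β)² · σ² / δ²
  = (1.960 + 1.282)² · 1.1² / 0.3²
  = 10.5106 · 1.21 / 0.09
  = 141.31
Round up → n = 142.

n = 142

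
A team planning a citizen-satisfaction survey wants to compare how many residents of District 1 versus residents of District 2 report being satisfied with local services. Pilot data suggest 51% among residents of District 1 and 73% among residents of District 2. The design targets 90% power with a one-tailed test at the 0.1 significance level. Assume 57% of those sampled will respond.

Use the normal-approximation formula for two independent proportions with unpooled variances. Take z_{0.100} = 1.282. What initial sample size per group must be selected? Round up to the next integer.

n = 107 per group

n = (z_α + z_β)² · [p₁(1−p₁) + p₂(1−p₂)] / (p₁ − p₂)²
  = (1.282 + 1.282)² · (0.51·0.49 + 0.73·0.27) / (-0.22)²
  = (2.564)² · (0.2499 + 0.1971) / 0.0484
  = 6.5741 · 0.4470 / 0.0484
  = 60.72
Adjust for 57% response: 60.72 / 0.57 = 106.52.
Round up → n = 107 per group.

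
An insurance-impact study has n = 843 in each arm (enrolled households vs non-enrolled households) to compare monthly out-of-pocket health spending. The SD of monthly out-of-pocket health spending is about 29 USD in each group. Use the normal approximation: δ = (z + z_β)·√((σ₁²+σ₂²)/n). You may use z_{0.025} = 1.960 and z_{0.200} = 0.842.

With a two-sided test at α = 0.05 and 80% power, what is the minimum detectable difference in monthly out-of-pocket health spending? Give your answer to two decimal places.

Minimum detectable difference ≈ 3.96 USD

δ = (z_{α/2} + z_β) · √((σ₁²+σ₂²)/n)
  = (1.960 + 0.842) · √(1682/843)
  = 2.802 · √1.9953
  = 2.802 · 1.4125
  = 3.9579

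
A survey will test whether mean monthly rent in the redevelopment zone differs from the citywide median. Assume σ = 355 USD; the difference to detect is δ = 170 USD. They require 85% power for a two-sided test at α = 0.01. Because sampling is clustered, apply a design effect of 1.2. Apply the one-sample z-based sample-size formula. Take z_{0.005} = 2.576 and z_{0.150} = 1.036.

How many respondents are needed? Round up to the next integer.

n = (z_{α/2} + z_β)² · σ² / δ²
  = (2.576 + 1.036)² · 355² / 170²
  = 13.0465 · 126025 / 28900
  = 56.89
Design effect: 1.2 × 56.89 = 68.27.
Round up → n = 69.

n = 69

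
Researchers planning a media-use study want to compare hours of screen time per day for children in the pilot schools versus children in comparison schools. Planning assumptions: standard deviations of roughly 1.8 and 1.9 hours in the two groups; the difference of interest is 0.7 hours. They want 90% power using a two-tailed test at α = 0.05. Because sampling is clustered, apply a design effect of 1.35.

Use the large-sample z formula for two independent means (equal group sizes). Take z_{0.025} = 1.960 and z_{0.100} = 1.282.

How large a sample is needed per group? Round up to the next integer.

n = 199 per group

n = (z_{α/2} + z_β)² · (σ₁² + σ₂²) / δ²
  = (1.960 + 1.282)² · (1.8² + 1.9² = 6.85) / 0.7²
  = 10.5106 · 6.85 / 0.49
  = 146.93
Design effect: 1.35 × 146.93 = 198.36.
Round up → n = 199 per group.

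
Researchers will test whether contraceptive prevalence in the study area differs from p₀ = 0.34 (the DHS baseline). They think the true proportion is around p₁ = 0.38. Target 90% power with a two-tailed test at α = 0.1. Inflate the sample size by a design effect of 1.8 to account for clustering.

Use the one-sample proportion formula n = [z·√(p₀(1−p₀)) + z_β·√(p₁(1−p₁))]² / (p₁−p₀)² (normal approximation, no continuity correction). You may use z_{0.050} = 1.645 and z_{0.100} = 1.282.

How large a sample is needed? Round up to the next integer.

n = 2210

n = [z_{α/2}·√(p₀q₀) + z_β·√(p₁q₁)]² / (p₁ − p₀)²
  = [1.645·√(0.34·0.66) + 1.282·√(0.38·0.62)]² / (0.04)²
  = [1.645·0.4737 + 1.282·0.4854]² / 0.0016
  = [1.4015]² / 0.0016
  = 1227.66
Design effect: 1.8 × 1227.66 = 2209.78.
Round up → n = 2210.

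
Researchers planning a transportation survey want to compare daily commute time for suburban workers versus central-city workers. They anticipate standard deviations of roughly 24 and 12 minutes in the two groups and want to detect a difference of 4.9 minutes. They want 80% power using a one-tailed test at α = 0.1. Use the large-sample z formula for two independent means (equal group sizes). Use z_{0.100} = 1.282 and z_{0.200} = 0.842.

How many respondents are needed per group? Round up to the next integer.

n = 136 per group

n = (z_α + z_β)² · (σ₁² + σ₂²) / δ²
  = (1.282 + 0.842)² · (24² + 12² = 720) / 4.9²
  = 4.5114 · 720 / 24.01
  = 135.28
Round up → n = 136 per group.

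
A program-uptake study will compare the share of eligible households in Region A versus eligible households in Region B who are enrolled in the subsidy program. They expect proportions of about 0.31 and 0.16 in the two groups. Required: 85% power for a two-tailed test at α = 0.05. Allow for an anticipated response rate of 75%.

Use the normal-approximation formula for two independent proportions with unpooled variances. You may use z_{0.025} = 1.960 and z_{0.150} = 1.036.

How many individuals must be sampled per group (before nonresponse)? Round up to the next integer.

n = 186 per group

n = (z_{α/2} + z_β)² · [p₁(1−p₁) + p₂(1−p₂)] / (p₁ − p₂)²
  = (1.960 + 1.036)² · (0.31·0.69 + 0.16·0.84) / (0.15)²
  = (2.996)² · (0.2139 + 0.1344) / 0.0225
  = 8.9760 · 0.3483 / 0.0225
  = 138.95
Adjust for 75% response: 138.95 / 0.75 = 185.26.
Round up → n = 186 per group.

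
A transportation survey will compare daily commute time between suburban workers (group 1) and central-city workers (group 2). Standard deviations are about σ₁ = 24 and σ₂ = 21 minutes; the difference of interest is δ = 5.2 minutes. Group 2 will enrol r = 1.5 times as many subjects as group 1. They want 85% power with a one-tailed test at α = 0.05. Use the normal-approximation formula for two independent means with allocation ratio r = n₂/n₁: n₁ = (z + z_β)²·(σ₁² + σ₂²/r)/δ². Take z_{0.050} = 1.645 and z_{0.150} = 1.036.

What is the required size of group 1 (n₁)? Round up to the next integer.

n₁ = 232

n₁ = (z_α + z_β)² · (σ₁² + σ₂²/r) / δ²
   = (1.645 + 1.036)² · (24² + 21²/1.5) / 5.2²
   = 7.1878 · (576 + 294) / 27.04
   = 7.1878 · 870 / 27.04
   = 231.26
Round up → n₁ = 232; n₂ = r·n₁ = 1.5 × 232 = 348.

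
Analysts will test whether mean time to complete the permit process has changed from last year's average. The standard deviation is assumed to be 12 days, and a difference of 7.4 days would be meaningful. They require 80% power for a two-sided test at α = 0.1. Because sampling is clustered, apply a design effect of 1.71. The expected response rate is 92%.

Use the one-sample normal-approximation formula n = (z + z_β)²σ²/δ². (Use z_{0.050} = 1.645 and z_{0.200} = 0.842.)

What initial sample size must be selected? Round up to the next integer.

n = 31

n = (z_{α/2} + z_β)² · σ² / δ²
  = (1.645 + 0.842)² · 12² / 7.4²
  = 6.1852 · 144 / 54.76
  = 16.26
Design effect: 1.71 × 16.26 = 27.81.
Adjust for 92% response: 27.81 / 0.92 = 30.23.
Round up → n = 31.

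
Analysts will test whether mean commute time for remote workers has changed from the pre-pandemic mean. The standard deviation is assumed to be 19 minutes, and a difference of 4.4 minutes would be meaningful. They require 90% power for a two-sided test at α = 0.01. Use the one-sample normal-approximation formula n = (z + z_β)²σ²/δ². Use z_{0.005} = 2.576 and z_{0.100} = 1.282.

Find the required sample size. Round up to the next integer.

n = 278

n = (z_{α/2} + z_β)² · σ² / δ²
  = (2.576 + 1.282)² · 19² / 4.4²
  = 14.8842 · 361 / 19.36
  = 277.54
Round up → n = 278.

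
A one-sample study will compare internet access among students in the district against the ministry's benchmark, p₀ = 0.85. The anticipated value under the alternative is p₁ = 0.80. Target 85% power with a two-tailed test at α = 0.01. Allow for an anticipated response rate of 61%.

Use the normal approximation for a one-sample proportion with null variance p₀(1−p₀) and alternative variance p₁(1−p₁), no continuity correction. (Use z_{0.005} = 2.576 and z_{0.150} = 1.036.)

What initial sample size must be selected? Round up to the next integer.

n = [z_{α/2}·√(p₀q₀) + z_β·√(p₁q₁)]² / (p₁ − p₀)²
  = [2.576·√(0.85·0.15) + 1.036·√(0.80·0.20)]² / (-0.05)²
  = [2.576·0.3571 + 1.036·0.4000]² / 0.0025
  = [1.3342]² / 0.0025
  = 712.05
Adjust for 61% response: 712.05 / 0.61 = 1167.30.
Round up → n = 1168.

n = 1168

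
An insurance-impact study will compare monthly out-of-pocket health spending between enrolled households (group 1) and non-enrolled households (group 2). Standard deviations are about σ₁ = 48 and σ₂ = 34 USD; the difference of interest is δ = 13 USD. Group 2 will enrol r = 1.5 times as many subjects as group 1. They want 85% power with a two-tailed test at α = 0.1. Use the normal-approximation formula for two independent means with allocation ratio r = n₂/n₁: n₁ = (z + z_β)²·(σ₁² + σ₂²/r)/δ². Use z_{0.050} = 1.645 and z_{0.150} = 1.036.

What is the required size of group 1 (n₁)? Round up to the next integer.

n₁ = (z_{α/2} + z_β)² · (σ₁² + σ₂²/r) / δ²
   = (1.645 + 1.036)² · (48² + 34²/1.5) / 13²
   = 7.1878 · (2304 + 770.6667) / 169
   = 7.1878 · 3074.7 / 169
   = 130.77
Round up → n₁ = 131; n₂ = r·n₁ = 1.5 × 131 = 197.

n₁ = 131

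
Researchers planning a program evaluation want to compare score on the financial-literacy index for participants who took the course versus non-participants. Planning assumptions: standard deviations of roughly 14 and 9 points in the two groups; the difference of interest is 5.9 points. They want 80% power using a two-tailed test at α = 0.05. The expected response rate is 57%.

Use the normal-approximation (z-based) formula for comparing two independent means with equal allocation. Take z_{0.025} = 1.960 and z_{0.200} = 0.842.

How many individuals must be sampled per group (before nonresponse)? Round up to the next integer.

n = (z_{α/2} + z_β)² · (σ₁² + σ₂²) / δ²
  = (1.960 + 0.842)² · (14² + 9² = 277) / 5.9²
  = 7.8512 · 277 / 34.81
  = 62.48
Adjust for 57% response: 62.48 / 0.57 = 109.61.
Round up → n = 110 per group.

n = 110 per group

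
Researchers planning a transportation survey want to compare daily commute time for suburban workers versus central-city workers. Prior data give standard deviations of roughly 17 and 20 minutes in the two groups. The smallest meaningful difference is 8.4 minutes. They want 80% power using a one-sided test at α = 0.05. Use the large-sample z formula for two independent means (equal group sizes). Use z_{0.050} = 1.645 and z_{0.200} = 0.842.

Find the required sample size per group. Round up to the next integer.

n = 61 per group

n = (z_α + z_β)² · (σ₁² + σ₂²) / δ²
  = (1.645 + 0.842)² · (17² + 20² = 689) / 8.4²
  = 6.1852 · 689 / 70.56
  = 60.40
Round up → n = 61 per group.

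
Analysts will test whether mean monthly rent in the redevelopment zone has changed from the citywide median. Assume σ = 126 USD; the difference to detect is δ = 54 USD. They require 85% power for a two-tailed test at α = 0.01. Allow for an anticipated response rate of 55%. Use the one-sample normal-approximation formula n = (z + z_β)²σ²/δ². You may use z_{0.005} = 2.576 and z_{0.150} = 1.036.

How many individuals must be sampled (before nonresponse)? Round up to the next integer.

n = 130

n = (z_{α/2} + z_β)² · σ² / δ²
  = (2.576 + 1.036)² · 126² / 54²
  = 13.0465 · 15876 / 2916
  = 71.03
Adjust for 55% response: 71.03 / 0.55 = 129.15.
Round up → n = 130.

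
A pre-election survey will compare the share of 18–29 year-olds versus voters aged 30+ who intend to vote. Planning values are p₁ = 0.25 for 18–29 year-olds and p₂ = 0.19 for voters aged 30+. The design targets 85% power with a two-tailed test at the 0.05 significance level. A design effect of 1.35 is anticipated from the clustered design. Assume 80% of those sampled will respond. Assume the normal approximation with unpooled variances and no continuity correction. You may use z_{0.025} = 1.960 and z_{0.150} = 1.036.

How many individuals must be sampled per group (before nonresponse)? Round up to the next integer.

n = 1437 per group

n = (z_{α/2} + z_β)² · [p₁(1−p₁) + p₂(1−p₂)] / (p₁ − p₂)²
  = (1.960 + 1.036)² · (0.25·0.75 + 0.19·0.81) / (0.06)²
  = (2.996)² · (0.1875 + 0.1539) / 0.0036
  = 8.9760 · 0.3414 / 0.0036
  = 851.23
Design effect: 1.35 × 851.23 = 1149.15.
Adjust for 80% response: 1149.15 / 0.80 = 1436.44.
Round up → n = 1437 per group.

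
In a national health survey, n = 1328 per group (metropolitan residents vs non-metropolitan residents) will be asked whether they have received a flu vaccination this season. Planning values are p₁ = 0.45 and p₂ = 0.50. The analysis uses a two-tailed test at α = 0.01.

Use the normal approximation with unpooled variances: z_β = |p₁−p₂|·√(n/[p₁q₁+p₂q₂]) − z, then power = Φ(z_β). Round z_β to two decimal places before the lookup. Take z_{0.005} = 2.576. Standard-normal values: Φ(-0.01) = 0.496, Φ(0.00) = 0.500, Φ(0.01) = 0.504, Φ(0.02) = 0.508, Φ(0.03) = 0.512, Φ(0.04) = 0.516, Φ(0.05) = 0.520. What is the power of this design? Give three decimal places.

z_β = |p₁−p₂|·√(n/[p₁q₁+p₂q₂]) − z_{α/2}
    = 0.05 · √(1328/0.4975) − 2.576
    = 0.05 · 51.6657 − 2.576
    = 2.5833 − 2.576 = 0.0073 → 0.01
Power = Φ(0.01) = 0.504.

Power ≈ 0.504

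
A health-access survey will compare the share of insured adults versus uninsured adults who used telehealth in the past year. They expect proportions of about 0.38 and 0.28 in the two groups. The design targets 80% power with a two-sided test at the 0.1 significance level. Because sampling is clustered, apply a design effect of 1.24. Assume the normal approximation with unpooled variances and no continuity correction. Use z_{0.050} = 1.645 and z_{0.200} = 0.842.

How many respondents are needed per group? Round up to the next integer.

n = 336 per group

n = (z_{α/2} + z_β)² · [p₁(1−p₁) + p₂(1−p₂)] / (p₁ − p₂)²
  = (1.645 + 0.842)² · (0.38·0.62 + 0.28·0.72) / (0.10)²
  = (2.487)² · (0.2356 + 0.2016) / 0.0100
  = 6.1852 · 0.4372 / 0.0100
  = 270.42
Design effect: 1.24 × 270.42 = 335.32.
Round up → n = 336 per group.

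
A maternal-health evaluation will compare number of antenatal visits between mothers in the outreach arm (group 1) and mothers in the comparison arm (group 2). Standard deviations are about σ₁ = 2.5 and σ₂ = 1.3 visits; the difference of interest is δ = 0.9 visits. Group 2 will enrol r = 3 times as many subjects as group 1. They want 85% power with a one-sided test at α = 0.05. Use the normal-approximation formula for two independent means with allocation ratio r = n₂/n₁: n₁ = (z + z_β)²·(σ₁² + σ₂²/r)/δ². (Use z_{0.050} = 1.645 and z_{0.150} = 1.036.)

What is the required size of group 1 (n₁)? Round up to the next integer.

n₁ = (z_α + z_β)² · (σ₁² + σ₂²/r) / δ²
   = (1.645 + 1.036)² · (2.5² + 1.3²/3) / 0.9²
   = 7.1878 · (6.25 + 0.56333) / 0.81
   = 7.1878 · 6.8133 / 0.81
   = 60.46
Round up → n₁ = 61; n₂ = r·n₁ = 3 × 61 = 183.

n₁ = 61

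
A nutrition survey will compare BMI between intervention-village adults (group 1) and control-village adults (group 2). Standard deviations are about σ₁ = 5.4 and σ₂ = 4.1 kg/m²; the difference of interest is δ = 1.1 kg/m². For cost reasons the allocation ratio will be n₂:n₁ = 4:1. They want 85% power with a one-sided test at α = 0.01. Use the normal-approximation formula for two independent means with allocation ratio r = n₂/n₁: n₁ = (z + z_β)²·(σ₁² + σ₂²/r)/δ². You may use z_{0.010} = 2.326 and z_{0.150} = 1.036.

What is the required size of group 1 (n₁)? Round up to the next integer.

n₁ = (z_α + z_β)² · (σ₁² + σ₂²/r) / δ²
   = (2.326 + 1.036)² · (5.4² + 4.1²/4) / 1.1²
   = 11.3030 · (29.16 + 4.2025) / 1.21
   = 11.3030 · 33.3625 / 1.21
   = 311.65
Round up → n₁ = 312; n₂ = r·n₁ = 4 × 312 = 1248.

n₁ = 312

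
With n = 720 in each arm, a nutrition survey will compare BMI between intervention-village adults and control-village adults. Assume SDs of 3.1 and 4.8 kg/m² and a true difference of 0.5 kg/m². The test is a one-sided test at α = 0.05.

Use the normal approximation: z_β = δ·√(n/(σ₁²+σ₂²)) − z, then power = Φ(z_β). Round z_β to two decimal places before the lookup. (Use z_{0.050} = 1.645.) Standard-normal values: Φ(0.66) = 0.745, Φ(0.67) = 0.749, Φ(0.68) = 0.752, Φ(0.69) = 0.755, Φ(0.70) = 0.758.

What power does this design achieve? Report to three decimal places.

z_β = δ·√(n/(σ₁²+σ₂²)) − z_α
    = 0.5 · √(720/32.65) − 1.645
    = 0.5 · 4.69596 − 1.645
    = 2.3480 − 1.645 = 0.7030 → 0.70
Power = Φ(0.70) = 0.758.

Power ≈ 0.758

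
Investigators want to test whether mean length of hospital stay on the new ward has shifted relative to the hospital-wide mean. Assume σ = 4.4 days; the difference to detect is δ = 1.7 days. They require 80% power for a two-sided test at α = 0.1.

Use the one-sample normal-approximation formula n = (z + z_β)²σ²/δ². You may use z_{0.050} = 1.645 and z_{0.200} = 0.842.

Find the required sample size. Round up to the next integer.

n = (z_{α/2} + z_β)² · σ² / δ²
  = (1.645 + 0.842)² · 4.4² / 1.7²
  = 6.1852 · 19.36 / 2.89
  = 41.43
Round up → n = 42.

n = 42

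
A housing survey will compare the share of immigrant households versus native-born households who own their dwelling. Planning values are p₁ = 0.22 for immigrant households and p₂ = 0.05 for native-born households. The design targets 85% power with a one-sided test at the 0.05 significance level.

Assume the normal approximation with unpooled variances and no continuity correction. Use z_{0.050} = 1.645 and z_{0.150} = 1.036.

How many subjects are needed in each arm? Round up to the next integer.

n = (z_α + z_β)² · [p₁(1−p₁) + p₂(1−p₂)] / (p₁ − p₂)²
  = (1.645 + 1.036)² · (0.22·0.78 + 0.05·0.95) / (0.17)²
  = (2.681)² · (0.1716 + 0.0475) / 0.0289
  = 7.1878 · 0.2191 / 0.0289
  = 54.49
Round up → n = 55 per group.

n = 55 per group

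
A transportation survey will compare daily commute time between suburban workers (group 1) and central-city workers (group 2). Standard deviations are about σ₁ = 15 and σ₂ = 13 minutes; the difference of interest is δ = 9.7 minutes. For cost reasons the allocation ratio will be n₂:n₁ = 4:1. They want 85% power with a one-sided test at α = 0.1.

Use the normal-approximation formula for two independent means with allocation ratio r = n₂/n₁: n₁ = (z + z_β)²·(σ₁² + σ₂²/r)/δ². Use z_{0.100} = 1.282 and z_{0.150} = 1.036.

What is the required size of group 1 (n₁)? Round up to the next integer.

n₁ = 16

n₁ = (z_α + z_β)² · (σ₁² + σ₂²/r) / δ²
   = (1.282 + 1.036)² · (15² + 13²/4) / 9.7²
   = 5.3731 · (225 + 42.25) / 94.09
   = 5.3731 · 267.25 / 94.09
   = 15.26
Round up → n₁ = 16; n₂ = r·n₁ = 4 × 16 = 64.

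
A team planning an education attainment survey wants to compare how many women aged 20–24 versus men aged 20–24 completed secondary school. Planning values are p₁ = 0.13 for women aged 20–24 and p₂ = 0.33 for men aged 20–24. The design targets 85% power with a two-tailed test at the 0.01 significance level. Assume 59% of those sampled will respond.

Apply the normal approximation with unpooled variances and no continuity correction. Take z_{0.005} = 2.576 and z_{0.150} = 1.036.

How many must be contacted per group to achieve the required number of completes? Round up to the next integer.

n = (z_{α/2} + z_β)² · [p₁(1−p₁) + p₂(1−p₂)] / (p₁ − p₂)²
  = (2.576 + 1.036)² · (0.13·0.87 + 0.33·0.67) / (-0.20)²
  = (3.612)² · (0.1131 + 0.2211) / 0.0400
  = 13.0465 · 0.3342 / 0.0400
  = 109.00
Adjust for 59% response: 109.00 / 0.59 = 184.75.
Round up → n = 185 per group.

n = 185 per group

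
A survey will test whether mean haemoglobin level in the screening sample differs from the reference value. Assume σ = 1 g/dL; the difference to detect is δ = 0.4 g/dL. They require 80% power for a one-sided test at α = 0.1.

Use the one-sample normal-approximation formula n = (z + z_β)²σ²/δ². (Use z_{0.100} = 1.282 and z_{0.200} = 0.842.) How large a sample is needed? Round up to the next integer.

n = 29

n = (z_α + z_β)² · σ² / δ²
  = (1.282 + 0.842)² · 1² / 0.4²
  = 4.5114 · 1 / 0.16
  = 28.20
Round up → n = 29.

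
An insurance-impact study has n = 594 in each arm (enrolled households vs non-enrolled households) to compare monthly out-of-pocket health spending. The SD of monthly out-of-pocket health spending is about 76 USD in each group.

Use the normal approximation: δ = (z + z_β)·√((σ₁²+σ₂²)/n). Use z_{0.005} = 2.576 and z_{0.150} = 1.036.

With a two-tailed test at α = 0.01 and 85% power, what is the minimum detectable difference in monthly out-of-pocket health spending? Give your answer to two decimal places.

δ = (z_{α/2} + z_β) · √((σ₁²+σ₂²)/n)
  = (2.576 + 1.036) · √(11552/594)
  = 3.612 · √19.4478
  = 3.612 · 4.4100
  = 15.9288

Minimum detectable difference ≈ 15.93 USD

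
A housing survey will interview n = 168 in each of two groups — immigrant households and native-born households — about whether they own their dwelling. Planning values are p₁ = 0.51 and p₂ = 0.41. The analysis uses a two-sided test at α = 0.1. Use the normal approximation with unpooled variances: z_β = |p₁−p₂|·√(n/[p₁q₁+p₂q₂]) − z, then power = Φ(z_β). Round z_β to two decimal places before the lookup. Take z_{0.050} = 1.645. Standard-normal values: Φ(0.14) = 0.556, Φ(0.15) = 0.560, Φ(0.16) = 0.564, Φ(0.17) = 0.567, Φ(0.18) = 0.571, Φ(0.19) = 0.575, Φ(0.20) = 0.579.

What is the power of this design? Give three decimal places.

z_β = |p₁−p₂|·√(n/[p₁q₁+p₂q₂]) − z_{α/2}
    = 0.10 · √(168/0.4918) − 1.645
    = 0.10 · 18.4825 − 1.645
    = 1.8482 − 1.645 = 0.2032 → 0.20
Power = Φ(0.20) = 0.579.

Power ≈ 0.579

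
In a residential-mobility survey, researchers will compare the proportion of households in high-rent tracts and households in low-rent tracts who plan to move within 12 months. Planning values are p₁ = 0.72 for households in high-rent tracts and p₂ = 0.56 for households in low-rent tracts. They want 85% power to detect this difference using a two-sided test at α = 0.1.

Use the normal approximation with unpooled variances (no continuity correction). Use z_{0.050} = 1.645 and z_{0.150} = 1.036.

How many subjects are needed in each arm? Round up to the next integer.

n = (z_{α/2} + z_β)² · [p₁(1−p₁) + p₂(1−p₂)] / (p₁ − p₂)²
  = (1.645 + 1.036)² · (0.72·0.28 + 0.56·0.44) / (0.16)²
  = (2.681)² · (0.2016 + 0.2464) / 0.0256
  = 7.1878 · 0.4480 / 0.0256
  = 125.79
Round up → n = 126 per group.

n = 126 per group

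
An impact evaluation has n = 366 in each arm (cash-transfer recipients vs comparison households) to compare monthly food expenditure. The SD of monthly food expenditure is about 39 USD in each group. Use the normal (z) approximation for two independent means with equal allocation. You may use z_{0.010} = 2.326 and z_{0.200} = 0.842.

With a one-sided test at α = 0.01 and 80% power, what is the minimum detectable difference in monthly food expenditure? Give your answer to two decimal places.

Minimum detectable difference ≈ 9.13 USD

δ = (z_α + z_β) · √((σ₁²+σ₂²)/n)
  = (2.326 + 0.842) · √(3042/366)
  = 3.168 · √8.3115
  = 3.168 · 2.8830
  = 9.1332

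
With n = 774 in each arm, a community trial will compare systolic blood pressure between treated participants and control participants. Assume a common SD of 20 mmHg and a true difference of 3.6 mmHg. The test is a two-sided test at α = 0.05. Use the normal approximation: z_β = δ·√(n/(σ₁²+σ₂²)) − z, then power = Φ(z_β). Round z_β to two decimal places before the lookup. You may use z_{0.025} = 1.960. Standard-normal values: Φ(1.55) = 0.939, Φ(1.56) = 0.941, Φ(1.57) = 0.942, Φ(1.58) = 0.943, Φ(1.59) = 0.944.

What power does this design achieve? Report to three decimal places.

Power ≈ 0.943

z_β = δ·√(n/(σ₁²+σ₂²)) − z_{α/2}
    = 3.6 · √(774/800) − 1.960
    = 3.6 · 0.98362 − 1.960
    = 3.5410 − 1.960 = 1.5810 → 1.58
Power = Φ(1.58) = 0.943.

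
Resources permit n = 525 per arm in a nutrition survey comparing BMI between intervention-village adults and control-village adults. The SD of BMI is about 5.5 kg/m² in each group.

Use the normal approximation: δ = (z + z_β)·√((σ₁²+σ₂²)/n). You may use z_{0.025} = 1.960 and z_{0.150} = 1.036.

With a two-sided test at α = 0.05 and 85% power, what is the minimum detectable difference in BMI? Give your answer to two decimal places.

Minimum detectable difference ≈ 1.02 kg/m²

δ = (z_{α/2} + z_β) · √((σ₁²+σ₂²)/n)
  = (1.960 + 1.036) · √(60.5/525)
  = 2.996 · √0.11524
  = 2.996 · 0.3395
  = 1.0170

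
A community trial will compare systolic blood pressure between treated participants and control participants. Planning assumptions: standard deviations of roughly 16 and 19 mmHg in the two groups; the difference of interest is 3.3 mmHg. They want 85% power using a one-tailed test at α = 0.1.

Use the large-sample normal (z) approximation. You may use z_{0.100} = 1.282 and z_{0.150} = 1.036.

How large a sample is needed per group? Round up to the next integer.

n = 305 per group

n = (z_α + z_β)² · (σ₁² + σ₂²) / δ²
  = (1.282 + 1.036)² · (16² + 19² = 617) / 3.3²
  = 5.3731 · 617 / 10.89
  = 304.43
Round up → n = 305 per group.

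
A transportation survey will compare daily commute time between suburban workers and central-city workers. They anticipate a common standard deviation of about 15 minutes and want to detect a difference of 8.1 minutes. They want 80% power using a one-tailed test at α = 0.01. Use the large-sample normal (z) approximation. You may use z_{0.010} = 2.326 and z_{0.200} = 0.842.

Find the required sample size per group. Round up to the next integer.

n = 69 per group

n = (z_α + z_β)² · (σ₁² + σ₂²) / δ²
  = (2.326 + 0.842)² · (2·15² = 450) / 8.1²
  = 10.0362 · 450 / 65.61
  = 68.84
Round up → n = 69 per group.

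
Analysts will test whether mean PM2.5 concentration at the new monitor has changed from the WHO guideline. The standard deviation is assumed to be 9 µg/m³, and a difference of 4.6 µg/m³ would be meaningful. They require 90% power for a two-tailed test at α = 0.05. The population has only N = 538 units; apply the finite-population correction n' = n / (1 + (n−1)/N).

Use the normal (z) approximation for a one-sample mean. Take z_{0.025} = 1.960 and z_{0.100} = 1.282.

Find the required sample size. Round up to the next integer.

n = 38

n = (z_{α/2} + z_β)² · σ² / δ²
  = (1.960 + 1.282)² · 9² / 4.6²
  = 10.5106 · 81 / 21.16
  = 40.23
Finite-population correction (N = 538): 40.23 / (1 + (40.23 − 1)/538) = 37.50.
Round up → n = 38.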